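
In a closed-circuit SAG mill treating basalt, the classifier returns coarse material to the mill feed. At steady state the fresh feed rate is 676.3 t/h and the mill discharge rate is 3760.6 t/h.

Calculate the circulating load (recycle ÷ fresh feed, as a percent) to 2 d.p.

CL = 456.06 %

Steady state: M = F + R.
R = M − F = 3760.6 − 676.3 = 3084.3 t/h
CL = 100·R/F = 100·3084.3/676.3 = 456.06 %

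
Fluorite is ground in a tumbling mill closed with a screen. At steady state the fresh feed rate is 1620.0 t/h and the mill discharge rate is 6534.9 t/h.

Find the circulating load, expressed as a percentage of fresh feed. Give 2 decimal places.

Mill node: discharge = fresh + recycle.
R = M − F = 6534.9 − 1620.0 = 4914.9 t/h
CL = 100·R/F = 100·4914.9/1620.0 = 303.39 %

CL = 303.39 %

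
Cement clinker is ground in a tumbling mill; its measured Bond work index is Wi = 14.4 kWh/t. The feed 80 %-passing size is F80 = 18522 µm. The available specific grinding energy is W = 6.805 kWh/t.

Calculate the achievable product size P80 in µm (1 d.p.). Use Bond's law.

Bond: W = 10·Wi·(1/√P80 − 1/√F80)
P80^-0.5 = F80^-0.5 + W/(10 Wi)
  = 6.8050/(10·14.4) + 1/√18522 = 0.047257 + 0.007348 = 0.054605
P80 = (1/0.054605)² = 18.3134² = 335.38 µm

P80 = 335.4 µm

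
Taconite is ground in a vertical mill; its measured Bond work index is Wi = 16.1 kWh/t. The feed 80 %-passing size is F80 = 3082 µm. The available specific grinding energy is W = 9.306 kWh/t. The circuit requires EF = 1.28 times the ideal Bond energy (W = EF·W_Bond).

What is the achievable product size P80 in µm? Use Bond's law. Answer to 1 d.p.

P80 = 250.6 µm

Bond:  W = 10 Wi (1/√P − 1/√F)
W_Bond = W / EF = 9.306 / 1.28 = 7.2703 kWh/t
P80^-0.5 = F80^-0.5 + W_Bond/(10 Wi)
  = 7.2703/(10·16.1) + 1/√3082 = 0.045157 + 0.018013 = 0.063170
P80 = (1/0.063170)² = 15.8303² = 250.60 µm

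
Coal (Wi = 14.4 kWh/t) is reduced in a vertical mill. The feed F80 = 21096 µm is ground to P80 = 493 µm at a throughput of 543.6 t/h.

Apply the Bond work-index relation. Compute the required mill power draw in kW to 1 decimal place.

W = 10 Wi (P80^-0.5 − F80^-0.5)
W = 10·14.4·(1/√493 − 1/√21096) = 10·14.4·(0.038153) = 5.4940 kWh/t
P_mill = W·ṁ = 5.4940·543.6 = 2986.5 kW

P = 2986.5 kW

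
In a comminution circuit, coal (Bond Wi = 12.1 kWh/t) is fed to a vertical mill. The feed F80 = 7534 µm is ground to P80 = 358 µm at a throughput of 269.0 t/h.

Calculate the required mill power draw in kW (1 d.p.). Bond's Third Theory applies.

W = 10 Wi / √P80 − 10 Wi / √F80
W = 10·12.1·(1/√358 − 1/√7534) = 10·12.1·(0.041331) = 5.0010 kWh/t
Power = W × throughput = 5.0010 kWh/t × 269.0 t/h = 1345.3 kW

P = 1345.3 kW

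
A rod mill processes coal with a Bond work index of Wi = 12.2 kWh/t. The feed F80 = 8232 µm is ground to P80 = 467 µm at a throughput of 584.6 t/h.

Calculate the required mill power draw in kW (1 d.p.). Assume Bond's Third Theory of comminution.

P = 2514.3 kW

W_Bond = 10·Wi·(1/√P₈₀ − 1/√F₈₀)
W = 10·12.2·(1/√467 − 1/√8232) = 10·12.2·(0.035253) = 4.3008 kWh/t
Power = W × throughput = 4.3008 kWh/t × 584.6 t/h = 2514.3 kW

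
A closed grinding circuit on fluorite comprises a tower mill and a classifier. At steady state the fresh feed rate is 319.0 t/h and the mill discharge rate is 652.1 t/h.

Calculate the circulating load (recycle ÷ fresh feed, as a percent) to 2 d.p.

CL = 104.42 %

Mill node: discharge = fresh + recycle.
R = M − F = 652.1 − 319.0 = 333.1 t/h
CL = 100·R/F = 100·333.1/319.0 = 104.42 %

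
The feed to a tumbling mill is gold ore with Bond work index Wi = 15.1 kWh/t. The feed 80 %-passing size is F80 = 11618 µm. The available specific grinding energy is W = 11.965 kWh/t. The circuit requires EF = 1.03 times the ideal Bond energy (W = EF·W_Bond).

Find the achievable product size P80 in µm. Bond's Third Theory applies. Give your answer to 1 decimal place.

P80 = 134.6 µm

W = 10 Wi (P80^-0.5 − F80^-0.5)
W_Bond = W / EF = 11.965 / 1.03 = 11.6165 kWh/t
P80^-0.5 = F80^-0.5 + W_Bond/(10 Wi)
  = 11.6165/(10·15.1) + 1/√11618 = 0.076930 + 0.009278 = 0.086208
P80 = (1/0.086208)² = 11.5998² = 134.56 µm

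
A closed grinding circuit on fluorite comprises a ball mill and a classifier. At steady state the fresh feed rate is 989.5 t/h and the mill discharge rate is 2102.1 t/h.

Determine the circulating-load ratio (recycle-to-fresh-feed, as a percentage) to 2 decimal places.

CL = 112.44 %

Steady state: M = F + R.
R = M − F = 2102.1 − 989.5 = 1112.6 t/h
CL = 100·R/F = 100·1112.6/989.5 = 112.44 %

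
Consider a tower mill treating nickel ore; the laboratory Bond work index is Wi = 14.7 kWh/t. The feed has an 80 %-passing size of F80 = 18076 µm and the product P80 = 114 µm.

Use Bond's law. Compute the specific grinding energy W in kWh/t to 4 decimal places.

W = 10 Wi (1/√P80 − 1/√F80)  [Bond]
1/√114 = 0.093659;  1/√18076 = 0.007438
W = 10·14.7·(0.093659 − 0.007438) = 12.6744 kWh/t

W = 12.6744 kWh/t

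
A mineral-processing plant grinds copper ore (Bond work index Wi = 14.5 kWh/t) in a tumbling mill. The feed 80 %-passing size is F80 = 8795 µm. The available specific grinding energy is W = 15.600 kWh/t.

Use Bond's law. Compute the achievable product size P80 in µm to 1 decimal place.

Bond: W = 10·Wi·(1/√P80 − 1/√F80)
1/√P80 = 1/√F80 + W/(10·Wi)
  = 15.6000/(10·14.5) + 1/√8795 = 0.107586 + 0.010663 = 0.118249
P80 = (1/0.118249)² = 8.4567² = 71.52 µm

P80 = 71.5 µm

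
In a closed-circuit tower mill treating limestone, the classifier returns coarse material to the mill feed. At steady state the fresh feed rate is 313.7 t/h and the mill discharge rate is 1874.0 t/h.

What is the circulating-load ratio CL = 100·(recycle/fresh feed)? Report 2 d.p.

CL = 497.39 %

Mill node: discharge = fresh + recycle.
R = M − F = 1874.0 − 313.7 = 1560.3 t/h
CL = 100·R/F = 100·1560.3/313.7 = 497.39 %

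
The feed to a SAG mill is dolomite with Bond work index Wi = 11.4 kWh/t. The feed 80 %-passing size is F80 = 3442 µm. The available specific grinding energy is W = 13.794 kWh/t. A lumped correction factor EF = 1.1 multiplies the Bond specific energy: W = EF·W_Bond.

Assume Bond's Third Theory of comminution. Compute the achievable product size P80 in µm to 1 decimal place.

W = 10 Wi / √P80 − 10 Wi / √F80
W_Bond = W / EF = 13.794 / 1.1 = 12.5400 kWh/t
1/√P80 = 1/√F80 + W_Bond/(10·Wi)
  = 12.5400/(10·11.4) + 1/√3442 = 0.110000 + 0.017045 = 0.127045
P80 = (1/0.127045)² = 7.8712² = 61.96 µm

P80 = 62.0 µm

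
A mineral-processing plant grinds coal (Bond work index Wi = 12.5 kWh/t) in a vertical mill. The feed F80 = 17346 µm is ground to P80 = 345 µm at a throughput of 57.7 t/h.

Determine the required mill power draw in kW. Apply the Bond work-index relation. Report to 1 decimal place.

W = 10·Wi·[P80^(−½) − F80^(−½)]
W = 10·12.5·(1/√345 − 1/√17346) = 10·12.5·(0.046245) = 5.7807 kWh/t
Power = W × throughput = 5.7807 kWh/t × 57.7 t/h = 333.5 kW

P = 333.5 kW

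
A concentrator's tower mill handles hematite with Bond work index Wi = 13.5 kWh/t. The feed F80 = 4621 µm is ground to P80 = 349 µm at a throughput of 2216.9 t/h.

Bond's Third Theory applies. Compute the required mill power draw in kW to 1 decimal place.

P = 11617.5 kW

W = 10 Wi / √P80 − 10 Wi / √F80
W = 10·13.5·(1/√349 − 1/√4621) = 10·13.5·(0.038818) = 5.2404 kWh/t
Mill draw = 5.2404 × 2216.9 = 11617.5 kW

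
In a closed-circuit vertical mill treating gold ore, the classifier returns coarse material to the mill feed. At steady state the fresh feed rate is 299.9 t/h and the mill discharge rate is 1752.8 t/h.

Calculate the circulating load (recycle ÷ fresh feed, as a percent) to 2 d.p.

CL = 484.46 %

M = F + R at steady state, so:
R = M − F = 1752.8 − 299.9 = 1452.9 t/h
CL = 100·R/F = 100·1452.9/299.9 = 484.46 %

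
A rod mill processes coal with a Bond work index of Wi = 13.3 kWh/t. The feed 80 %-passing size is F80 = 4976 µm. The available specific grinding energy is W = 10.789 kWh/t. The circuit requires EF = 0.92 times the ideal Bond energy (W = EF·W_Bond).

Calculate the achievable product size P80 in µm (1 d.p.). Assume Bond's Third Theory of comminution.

P80 = 95.5 µm

W = 10·Wi·(P80^(-½) − F80^(-½))
W_Bond = W / EF = 10.789 / 0.92 = 11.7272 kWh/t
P80^(−½) = W_Bond/(10 Wi) + F80^(−½)
  = 11.7272/(10·13.3) + 1/√4976 = 0.088174 + 0.014176 = 0.102350
P80 = (1/0.102350)² = 9.7704² = 95.46 µm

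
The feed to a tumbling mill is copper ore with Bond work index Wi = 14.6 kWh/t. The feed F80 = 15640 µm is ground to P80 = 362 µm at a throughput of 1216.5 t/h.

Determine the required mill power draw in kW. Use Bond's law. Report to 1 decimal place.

P = 7914.7 kW

W = 10·Wi·[P80^(−½) − F80^(−½)]
W = 10·14.6·(1/√362 − 1/√15640) = 10·14.6·(0.044563) = 6.5061 kWh/t
Mill draw = 6.5061 × 1216.5 = 7914.7 kW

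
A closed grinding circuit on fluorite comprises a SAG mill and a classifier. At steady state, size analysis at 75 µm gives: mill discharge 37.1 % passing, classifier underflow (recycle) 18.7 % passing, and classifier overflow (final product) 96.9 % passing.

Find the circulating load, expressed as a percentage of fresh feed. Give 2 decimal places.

CL = 325.00 %

Mass balance on the −75 µm fraction:
d + r·d = r·u + o → r(d−u) = o−d
r = (96.9 − 37.1)/(37.1 − 18.7) = 59.8/18.4 = 3.2500
CL = 100·r = 325.00 %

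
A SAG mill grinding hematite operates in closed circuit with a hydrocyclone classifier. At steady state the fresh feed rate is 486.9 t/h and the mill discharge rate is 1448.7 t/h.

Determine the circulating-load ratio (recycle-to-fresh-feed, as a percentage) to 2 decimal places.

CL = 197.54 %

Steady state: M = F + R.
R = M − F = 1448.7 − 486.9 = 961.8 t/h
CL = 100·R/F = 100·961.8/486.9 = 197.54 %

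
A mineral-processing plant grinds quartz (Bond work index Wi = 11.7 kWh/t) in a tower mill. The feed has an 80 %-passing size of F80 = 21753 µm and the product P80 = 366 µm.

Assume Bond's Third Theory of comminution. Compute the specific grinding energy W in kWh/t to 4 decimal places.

W = 10·Wi·[P80^(−½) − F80^(−½)]
1/√366 = 0.052271;  1/√21753 = 0.006780
W = 10·11.7·(0.052271 − 0.006780) = 5.3224 kWh/t

W = 5.3224 kWh/t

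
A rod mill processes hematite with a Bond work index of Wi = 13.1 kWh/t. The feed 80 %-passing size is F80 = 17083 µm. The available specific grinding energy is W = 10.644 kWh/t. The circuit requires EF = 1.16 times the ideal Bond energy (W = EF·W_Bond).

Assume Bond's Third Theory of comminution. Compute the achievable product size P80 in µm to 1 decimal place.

Bond: W = 10·Wi·(1/√P80 − 1/√F80)
W_Bond = W / EF = 10.644 / 1.16 = 9.1759 kWh/t
P80^-0.5 = F80^-0.5 + W_Bond/(10 Wi)
  = 9.1759/(10·13.1) + 1/√17083 = 0.070045 + 0.007651 = 0.077696
P80 = (1/0.077696)² = 12.8707² = 165.66 µm

P80 = 165.7 µm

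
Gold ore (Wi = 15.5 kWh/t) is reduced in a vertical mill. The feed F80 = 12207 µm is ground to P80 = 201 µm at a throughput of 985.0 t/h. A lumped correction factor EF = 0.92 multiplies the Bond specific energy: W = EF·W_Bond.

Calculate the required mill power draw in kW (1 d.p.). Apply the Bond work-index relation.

Bond: W = 10·Wi·(1/√P80 − 1/√F80)
W = 10·15.5·(1/√201 − 1/√12207) = 10·15.5·(0.061484) = 9.5300 kWh/t
Corrected W = EF·W_Bond = 0.92·9.5300 = 8.7676 kWh/t
Mill draw = 8.7676 × 985.0 = 8636.0 kW

P = 8636.0 kW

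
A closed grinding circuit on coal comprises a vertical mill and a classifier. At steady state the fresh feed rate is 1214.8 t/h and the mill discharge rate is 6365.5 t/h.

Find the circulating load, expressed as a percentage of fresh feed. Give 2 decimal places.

CL = 424.00 %

Mill node: discharge = fresh + recycle.
R = M − F = 6365.5 − 1214.8 = 5150.7 t/h
CL = 100·R/F = 100·5150.7/1214.8 = 424.00 %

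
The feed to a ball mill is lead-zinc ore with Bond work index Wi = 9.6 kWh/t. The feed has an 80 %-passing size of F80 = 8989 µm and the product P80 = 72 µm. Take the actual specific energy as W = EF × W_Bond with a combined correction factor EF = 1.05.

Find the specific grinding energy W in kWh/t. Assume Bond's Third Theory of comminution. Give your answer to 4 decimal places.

W = 10 Wi (1/√P80 − 1/√F80)  [Bond]
1/√72 = 0.117851;  1/√8989 = 0.010547
W = 10·9.6·(0.117851 − 0.010547) = 10.3012 kWh/t
With EF = 1.05: W = 10.3012·1.05 = 10.8162 kWh/t

W = 10.8162 kWh/t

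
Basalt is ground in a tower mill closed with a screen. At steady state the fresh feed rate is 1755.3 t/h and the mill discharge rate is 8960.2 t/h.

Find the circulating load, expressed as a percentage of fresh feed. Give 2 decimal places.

CL = 410.47 %

Steady state: M = F + R.
R = M − F = 8960.2 − 1755.3 = 7204.9 t/h
CL = 100·R/F = 100·7204.9/1755.3 = 410.47 %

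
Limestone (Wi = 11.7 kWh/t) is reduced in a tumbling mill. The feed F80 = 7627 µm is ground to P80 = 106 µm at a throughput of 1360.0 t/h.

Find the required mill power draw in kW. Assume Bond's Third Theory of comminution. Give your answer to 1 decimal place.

W = 10 Wi (P80^-0.5 − F80^-0.5)
W = 10·11.7·(1/√106 − 1/√7627) = 10·11.7·(0.085678) = 10.0243 kWh/t
P_mill = W·ṁ = 10.0243·1360.0 = 13633.1 kW

P = 13633.1 kW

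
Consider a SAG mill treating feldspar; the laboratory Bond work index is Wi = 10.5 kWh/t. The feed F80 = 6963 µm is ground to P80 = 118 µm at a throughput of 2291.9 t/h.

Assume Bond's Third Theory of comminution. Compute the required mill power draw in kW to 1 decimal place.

P = 19269.6 kW

Bond:  W = 10 Wi (1/√P − 1/√F)
W = 10·10.5·(1/√118 − 1/√6963) = 10·10.5·(0.080073) = 8.4077 kWh/t
P_mill = W·ṁ = 8.4077·2291.9 = 19269.6 kW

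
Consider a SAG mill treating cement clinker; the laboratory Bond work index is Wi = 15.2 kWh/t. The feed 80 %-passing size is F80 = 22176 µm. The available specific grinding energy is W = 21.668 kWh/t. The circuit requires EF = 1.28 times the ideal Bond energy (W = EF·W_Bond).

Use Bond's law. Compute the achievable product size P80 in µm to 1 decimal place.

P80 = 71.7 µm

W = 10·Wi·[P80^(−½) − F80^(−½)]
W_Bond = W / EF = 21.668 / 1.28 = 16.9281 kWh/t
P80^(−½) = W_Bond/(10 Wi) + F80^(−½)
  = 16.9281/(10·15.2) + 1/√22176 = 0.111369 + 0.006715 = 0.118084
P80 = (1/0.118084)² = 8.4685² = 71.72 µm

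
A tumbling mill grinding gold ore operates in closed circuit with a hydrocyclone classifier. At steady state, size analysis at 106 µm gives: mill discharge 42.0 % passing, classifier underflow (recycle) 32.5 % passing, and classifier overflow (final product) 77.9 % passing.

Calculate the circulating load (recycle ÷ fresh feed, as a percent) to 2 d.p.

Balance %-passing 106 µm (r = R/F):
(1+r)·d = r·u + o ⇒ r = (o−d)/(d−u)
r = (77.9 − 42.0)/(42.0 − 32.5) = 35.9/9.5 = 3.7789
CL = 100·r = 377.89 %

CL = 377.89 %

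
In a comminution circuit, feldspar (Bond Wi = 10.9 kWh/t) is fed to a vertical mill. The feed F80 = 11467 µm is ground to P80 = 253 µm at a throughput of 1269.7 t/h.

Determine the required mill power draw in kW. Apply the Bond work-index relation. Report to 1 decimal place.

W = 10·Wi·(P80^(-½) − F80^(-½))
W = 10·10.9·(1/√253 − 1/√11467) = 10·10.9·(0.053531) = 5.8349 kWh/t
Power = W × throughput = 5.8349 kWh/t × 1269.7 t/h = 7408.5 kW

P = 7408.5 kW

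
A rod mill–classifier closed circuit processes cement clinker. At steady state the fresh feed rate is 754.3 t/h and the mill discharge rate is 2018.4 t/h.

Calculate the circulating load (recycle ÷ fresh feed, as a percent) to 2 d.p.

M = F + R at steady state, so:
R = M − F = 2018.4 − 754.3 = 1264.1 t/h
CL = 100·R/F = 100·1264.1/754.3 = 167.59 %

CL = 167.59 %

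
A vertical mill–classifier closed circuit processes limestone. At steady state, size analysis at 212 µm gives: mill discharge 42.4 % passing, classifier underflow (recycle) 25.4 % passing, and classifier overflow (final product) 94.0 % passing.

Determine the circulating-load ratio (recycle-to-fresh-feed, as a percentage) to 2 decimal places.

Two-product formula at 212 µm:
(1+r)·d = r·u + o ⇒ r = (o−d)/(d−u)
r = (94.0 − 42.4)/(42.4 − 25.4) = 51.6/17.0 = 3.0353
CL = 100·r = 303.53 %

CL = 303.53 %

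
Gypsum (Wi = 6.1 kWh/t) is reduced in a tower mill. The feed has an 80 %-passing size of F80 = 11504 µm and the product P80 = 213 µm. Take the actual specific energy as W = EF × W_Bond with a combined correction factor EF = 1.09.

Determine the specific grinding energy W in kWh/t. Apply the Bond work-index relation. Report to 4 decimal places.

Bond:  W = 10 Wi (1/√P − 1/√F)
1/√213 = 0.068519;  1/√11504 = 0.009323
W = 10·6.1·(0.068519 − 0.009323) = 3.6109 kWh/t
With EF = 1.09: W = 3.6109·1.09 = 3.9359 kWh/t

W = 3.9359 kWh/t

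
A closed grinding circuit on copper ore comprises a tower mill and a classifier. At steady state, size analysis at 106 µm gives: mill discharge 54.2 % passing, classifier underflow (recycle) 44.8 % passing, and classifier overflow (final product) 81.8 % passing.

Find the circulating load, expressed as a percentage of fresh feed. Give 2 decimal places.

CL = 293.62 %

Balance %-passing 106 µm (r = R/F):
d + r·d = r·u + o → r(d−u) = o−d
r = (81.8 − 54.2)/(54.2 − 44.8) = 27.6/9.4 = 2.9362
CL = 100·r = 293.62 %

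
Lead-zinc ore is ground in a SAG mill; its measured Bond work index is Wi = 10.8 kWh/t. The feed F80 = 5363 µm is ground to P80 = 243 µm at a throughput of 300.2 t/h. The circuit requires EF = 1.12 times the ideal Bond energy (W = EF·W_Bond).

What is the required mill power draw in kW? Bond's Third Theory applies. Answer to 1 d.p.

P = 1833.6 kW

W = 10 Wi / √P80 − 10 Wi / √F80
W = 10·10.8·(1/√243 − 1/√5363) = 10·10.8·(0.050495) = 5.4534 kWh/t
With EF = 1.12: W = 5.4534·1.12 = 6.1079 kWh/t
P_mill = W·ṁ = 6.1079·300.2 = 1833.6 kW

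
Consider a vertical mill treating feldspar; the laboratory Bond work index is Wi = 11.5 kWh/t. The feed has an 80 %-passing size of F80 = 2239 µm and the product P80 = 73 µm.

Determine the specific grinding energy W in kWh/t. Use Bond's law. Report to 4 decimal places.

Bond:  W = 10 Wi (1/√P − 1/√F)
1/√73 = 0.117041;  1/√2239 = 0.021134
W = 10·11.5·(0.117041 − 0.021134) = 11.0294 kWh/t

W = 11.0294 kWh/t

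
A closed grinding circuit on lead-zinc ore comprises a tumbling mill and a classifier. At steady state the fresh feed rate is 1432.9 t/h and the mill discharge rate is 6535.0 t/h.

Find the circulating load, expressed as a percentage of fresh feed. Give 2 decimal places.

M = F + R at steady state, so:
R = M − F = 6535.0 − 1432.9 = 5102.1 t/h
CL = 100·R/F = 100·5102.1/1432.9 = 356.07 %

CL = 356.07 %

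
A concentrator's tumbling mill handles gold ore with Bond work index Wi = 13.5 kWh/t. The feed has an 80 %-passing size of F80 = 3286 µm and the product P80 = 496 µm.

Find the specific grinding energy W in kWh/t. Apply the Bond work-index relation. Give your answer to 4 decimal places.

W = 3.7066 kWh/t

W = 10 Wi / √P80 − 10 Wi / √F80
1/√496 = 0.044901;  1/√3286 = 0.017445
W = 10·13.5·(0.044901 − 0.017445) = 3.7066 kWh/t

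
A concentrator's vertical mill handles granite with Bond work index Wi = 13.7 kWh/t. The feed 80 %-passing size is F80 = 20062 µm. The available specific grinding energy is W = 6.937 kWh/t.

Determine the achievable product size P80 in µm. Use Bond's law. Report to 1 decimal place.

P80 = 300.4 µm

W = 10 Wi (P80^-0.5 − F80^-0.5)
P80^-0.5 = F80^-0.5 + W/(10 Wi)
  = 6.9370/(10·13.7) + 1/√20062 = 0.050635 + 0.007060 = 0.057695
P80 = (1/0.057695)² = 17.3325² = 300.41 µm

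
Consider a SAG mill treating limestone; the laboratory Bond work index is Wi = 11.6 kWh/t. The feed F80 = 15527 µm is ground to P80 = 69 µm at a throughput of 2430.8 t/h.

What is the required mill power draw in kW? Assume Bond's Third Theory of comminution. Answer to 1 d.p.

W = 10 Wi (P80^-0.5 − F80^-0.5)
W = 10·11.6·(1/√69 − 1/√15527) = 10·11.6·(0.112361) = 13.0338 kWh/t
Mill draw = 13.0338 × 2430.8 = 31682.6 kW

P = 31682.6 kW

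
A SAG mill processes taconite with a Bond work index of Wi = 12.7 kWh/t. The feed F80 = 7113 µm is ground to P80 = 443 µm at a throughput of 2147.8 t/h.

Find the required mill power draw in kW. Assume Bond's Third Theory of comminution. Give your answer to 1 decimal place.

W = 10 Wi (1/√P80 − 1/√F80)  [Bond]
W = 10·12.7·(1/√443 − 1/√7113) = 10·12.7·(0.035654) = 4.5281 kWh/t
Mill draw = 4.5281 × 2147.8 = 9725.5 kW

P = 9725.5 kW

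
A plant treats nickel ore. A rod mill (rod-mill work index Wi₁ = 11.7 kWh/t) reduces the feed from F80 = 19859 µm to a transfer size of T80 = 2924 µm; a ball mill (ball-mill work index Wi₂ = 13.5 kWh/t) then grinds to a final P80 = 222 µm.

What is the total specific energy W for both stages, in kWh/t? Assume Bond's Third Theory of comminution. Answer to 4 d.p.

W_Bond = 10·Wi·(1/√P₈₀ − 1/√F₈₀)
Stage 1 (19859→2924 µm, Wi₁=11.7): W₁ = 10·11.7·(0.018493 − 0.007096) = 1.3335 kWh/t
Stage 2 (2924→222 µm, Wi₂=13.5): W₂ = 10·13.5·(0.067116 − 0.018493) = 6.5640 kWh/t
W = W₁ + W₂ = 1.3335 + 6.5640 = 7.8975 kWh/t

W = 7.8975 kWh/t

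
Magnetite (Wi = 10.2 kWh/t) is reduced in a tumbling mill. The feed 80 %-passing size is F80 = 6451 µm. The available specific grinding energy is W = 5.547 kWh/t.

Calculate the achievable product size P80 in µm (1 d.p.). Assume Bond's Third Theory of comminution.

W = 10 Wi (P80^-0.5 − F80^-0.5)
1/√P80 = 1/√F80 + W/(10·Wi)
  = 5.5470/(10·10.2) + 1/√6451 = 0.054382 + 0.012450 = 0.066833
P80 = (1/0.066833)² = 14.9627² = 223.88 µm

P80 = 223.9 µm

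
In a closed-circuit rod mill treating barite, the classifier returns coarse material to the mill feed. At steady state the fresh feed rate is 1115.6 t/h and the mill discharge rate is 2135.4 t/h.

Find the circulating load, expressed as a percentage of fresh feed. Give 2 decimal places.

M = F + R at steady state, so:
R = M − F = 2135.4 − 1115.6 = 1019.8 t/h
CL = 100·R/F = 100·1019.8/1115.6 = 91.41 %

CL = 91.41 %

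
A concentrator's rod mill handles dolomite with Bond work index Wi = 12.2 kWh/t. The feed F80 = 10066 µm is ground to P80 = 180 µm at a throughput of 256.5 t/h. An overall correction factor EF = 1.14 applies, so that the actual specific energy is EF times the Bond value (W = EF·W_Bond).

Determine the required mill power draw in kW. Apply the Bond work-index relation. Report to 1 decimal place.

Bond: W = 10·Wi·(1/√P80 − 1/√F80)
W = 10·12.2·(1/√180 − 1/√10066) = 10·12.2·(0.064568) = 7.8773 kWh/t
With EF = 1.14: W = 7.8773·1.14 = 8.9802 kWh/t
P = W·T = 8.9802·256.5 = 2303.4 kW

P = 2303.4 kW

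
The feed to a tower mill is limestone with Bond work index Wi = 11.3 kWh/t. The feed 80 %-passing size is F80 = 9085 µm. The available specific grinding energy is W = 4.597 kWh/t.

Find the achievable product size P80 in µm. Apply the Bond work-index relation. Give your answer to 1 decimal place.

W = 10 Wi / √P80 − 10 Wi / √F80
1/√P80 = 1/√F80 + W/(10·Wi)
  = 4.5970/(10·11.3) + 1/√9085 = 0.040681 + 0.010491 = 0.051173
P80 = (1/0.051173)² = 19.5416² = 381.87 µm

P80 = 381.9 µm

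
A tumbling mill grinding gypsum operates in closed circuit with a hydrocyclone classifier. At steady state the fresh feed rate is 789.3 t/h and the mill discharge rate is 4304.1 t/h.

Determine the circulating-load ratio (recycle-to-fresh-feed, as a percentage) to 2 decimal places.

M = F + R at steady state, so:
R = M − F = 4304.1 − 789.3 = 3514.8 t/h
CL = 100·R/F = 100·3514.8/789.3 = 445.31 %

CL = 445.31 %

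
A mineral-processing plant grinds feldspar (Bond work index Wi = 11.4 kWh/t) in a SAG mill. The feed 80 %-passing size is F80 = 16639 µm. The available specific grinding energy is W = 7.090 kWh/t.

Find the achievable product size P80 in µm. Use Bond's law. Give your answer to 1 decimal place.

W = 10 Wi (1/√P80 − 1/√F80)  [Bond]
P80^-0.5 = F80^-0.5 + W/(10 Wi)
  = 7.0900/(10·11.4) + 1/√16639 = 0.062193 + 0.007752 = 0.069945
P80 = (1/0.069945)² = 14.2969² = 204.40 µm

P80 = 204.4 µm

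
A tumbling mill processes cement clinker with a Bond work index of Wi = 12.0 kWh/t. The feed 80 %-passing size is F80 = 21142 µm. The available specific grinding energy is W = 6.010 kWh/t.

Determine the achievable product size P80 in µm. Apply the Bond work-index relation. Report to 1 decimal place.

W = 10·Wi·(P80^(-½) − F80^(-½))
⇒ 1/√P80 = W/(10 Wi) + 1/√F80
  = 6.0100/(10·12.0) + 1/√21142 = 0.050083 + 0.006877 = 0.056961
P80 = (1/0.056961)² = 17.5559² = 308.21 µm

P80 = 308.2 µm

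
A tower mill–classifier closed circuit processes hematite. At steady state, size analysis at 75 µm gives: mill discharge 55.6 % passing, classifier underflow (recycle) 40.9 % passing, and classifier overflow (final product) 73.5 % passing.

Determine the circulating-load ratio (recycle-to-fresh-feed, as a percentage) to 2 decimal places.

Let r = R/F. Size balance at 75 µm:
d + r·d = r·u + o → r(d−u) = o−d
r = (73.5 − 55.6)/(55.6 − 40.9) = 17.9/14.7 = 1.2177
CL = 100·r = 121.77 %

CL = 121.77 %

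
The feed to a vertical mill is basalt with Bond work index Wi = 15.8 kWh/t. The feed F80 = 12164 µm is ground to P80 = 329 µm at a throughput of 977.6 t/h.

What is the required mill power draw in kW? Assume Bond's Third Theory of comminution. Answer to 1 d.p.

W_Bond = 10·Wi·(1/√P₈₀ − 1/√F₈₀)
W = 10·15.8·(1/√329 − 1/√12164) = 10·15.8·(0.046065) = 7.2782 kWh/t
Mill draw = 7.2782 × 977.6 = 7115.2 kW

P = 7115.2 kW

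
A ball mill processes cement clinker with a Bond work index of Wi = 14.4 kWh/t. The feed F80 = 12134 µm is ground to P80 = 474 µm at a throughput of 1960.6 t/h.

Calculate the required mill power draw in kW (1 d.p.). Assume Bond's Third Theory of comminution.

W = 10 Wi / √P80 − 10 Wi / √F80
W = 10·14.4·(1/√474 − 1/√12134) = 10·14.4·(0.036853) = 5.3069 kWh/t
P_mill = W·ṁ = 5.3069·1960.6 = 10404.7 kW

P = 10404.7 kW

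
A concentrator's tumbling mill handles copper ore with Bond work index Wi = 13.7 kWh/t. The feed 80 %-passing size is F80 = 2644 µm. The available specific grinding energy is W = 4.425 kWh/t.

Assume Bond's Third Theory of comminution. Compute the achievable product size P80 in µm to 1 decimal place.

P80 = 373.4 µm

W = 10 Wi (P80^-0.5 − F80^-0.5)
P80^-0.5 = F80^-0.5 + W/(10 Wi)
  = 4.4250/(10·13.7) + 1/√2644 = 0.032299 + 0.019448 = 0.051747
P80 = (1/0.051747)² = 19.3248² = 373.45 µm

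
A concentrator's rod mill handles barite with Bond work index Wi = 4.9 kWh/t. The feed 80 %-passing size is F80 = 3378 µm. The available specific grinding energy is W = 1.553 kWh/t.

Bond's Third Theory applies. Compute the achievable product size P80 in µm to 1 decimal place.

P80 = 418.2 µm

W_Bond = 10·Wi·(1/√P₈₀ − 1/√F₈₀)
1/√P80 = 1/√F80 + W/(10·Wi)
  = 1.5530/(10·4.9) + 1/√3378 = 0.031694 + 0.017206 = 0.048899
P80 = (1/0.048899)² = 20.4501² = 418.21 µm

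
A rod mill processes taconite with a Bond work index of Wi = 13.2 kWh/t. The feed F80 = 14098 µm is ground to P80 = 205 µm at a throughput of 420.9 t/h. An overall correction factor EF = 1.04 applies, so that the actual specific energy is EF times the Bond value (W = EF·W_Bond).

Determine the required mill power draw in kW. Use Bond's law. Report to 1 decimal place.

P = 3549.0 kW

W_Bond = 10·Wi·(1/√P₈₀ − 1/√F₈₀)
W = 10·13.2·(1/√205 − 1/√14098) = 10·13.2·(0.061421) = 8.1076 kWh/t
Apply correction: 8.1076 × 1.04 = 8.4319 kWh/t
P_mill = W·ṁ = 8.4319·420.9 = 3549.0 kW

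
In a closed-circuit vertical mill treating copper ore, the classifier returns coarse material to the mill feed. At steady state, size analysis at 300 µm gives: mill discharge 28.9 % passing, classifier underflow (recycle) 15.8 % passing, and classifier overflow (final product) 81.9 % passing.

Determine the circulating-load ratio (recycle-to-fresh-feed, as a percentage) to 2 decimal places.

Balance %-passing 300 µm (r = R/F):
r = (o − d)/(d − u)
r = (81.9 − 28.9)/(28.9 − 15.8) = 53.0/13.1 = 4.0458
CL = 100·r = 404.58 %

CL = 404.58 %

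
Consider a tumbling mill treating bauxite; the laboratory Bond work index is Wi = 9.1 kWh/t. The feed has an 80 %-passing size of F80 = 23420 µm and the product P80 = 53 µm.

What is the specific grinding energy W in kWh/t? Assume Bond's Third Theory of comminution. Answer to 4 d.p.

W_Bond = 10·Wi·(1/√P₈₀ − 1/√F₈₀)
1/√53 = 0.137361;  1/√23420 = 0.006534
W = 10·9.1·(0.137361 − 0.006534) = 11.9052 kWh/t

W = 11.9052 kWh/t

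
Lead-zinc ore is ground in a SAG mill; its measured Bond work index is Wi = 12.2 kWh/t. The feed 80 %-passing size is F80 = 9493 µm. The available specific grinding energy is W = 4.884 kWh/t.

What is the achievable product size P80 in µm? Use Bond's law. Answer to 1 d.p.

W = 10·Wi·[P80^(−½) − F80^(−½)]
⇒ 1/√P80 = W/(10·Wi) + 1/√F80
  = 4.8840/(10·12.2) + 1/√9493 = 0.040033 + 0.010264 = 0.050296
P80 = (1/0.050296)² = 19.8822² = 395.30 µm

P80 = 395.3 µm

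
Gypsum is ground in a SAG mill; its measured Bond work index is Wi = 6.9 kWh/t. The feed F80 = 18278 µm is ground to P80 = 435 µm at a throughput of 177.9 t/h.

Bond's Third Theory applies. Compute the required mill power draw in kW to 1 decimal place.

P = 497.8 kW

W = 10·Wi·(P80^(-½) − F80^(-½))
W = 10·6.9·(1/√435 − 1/√18278) = 10·6.9·(0.040550) = 2.7979 kWh/t
P_mill = W·ṁ = 2.7979·177.9 = 497.8 kW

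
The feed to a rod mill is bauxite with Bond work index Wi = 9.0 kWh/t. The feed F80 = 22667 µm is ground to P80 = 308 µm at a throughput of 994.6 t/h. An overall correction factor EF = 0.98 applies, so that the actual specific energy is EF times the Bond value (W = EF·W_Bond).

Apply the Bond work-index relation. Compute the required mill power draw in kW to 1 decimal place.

W = 10 Wi (1/√P80 − 1/√F80)  [Bond]
W = 10·9.0·(1/√308 − 1/√22667) = 10·9.0·(0.050338) = 4.5304 kWh/t
W_actual = 0.98 × 4.5304 = 4.4398 kWh/t
Mill draw = 4.4398 × 994.6 = 4415.9 kW

P = 4415.9 kW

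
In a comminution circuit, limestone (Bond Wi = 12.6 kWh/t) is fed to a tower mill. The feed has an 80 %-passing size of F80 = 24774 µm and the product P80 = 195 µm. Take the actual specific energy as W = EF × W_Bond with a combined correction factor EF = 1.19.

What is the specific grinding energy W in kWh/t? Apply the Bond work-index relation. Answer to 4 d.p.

W = 9.7848 kWh/t

Bond: W = 10·Wi·(1/√P80 − 1/√F80)
1/√195 = 0.071611;  1/√24774 = 0.006353
W = 10·12.6·(0.071611 − 0.006353) = 8.2225 kWh/t
W_actual = 1.19 × 8.2225 = 9.7848 kWh/t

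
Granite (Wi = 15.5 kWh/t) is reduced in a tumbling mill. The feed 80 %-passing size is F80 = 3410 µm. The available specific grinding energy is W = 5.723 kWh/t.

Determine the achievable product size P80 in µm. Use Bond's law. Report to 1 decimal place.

P80 = 342.3 µm

W = 10 Wi (P80^-0.5 − F80^-0.5)
P80^(−½) = W/(10 Wi) + F80^(−½)
  = 5.7230/(10·15.5) + 1/√3410 = 0.036923 + 0.017125 = 0.054047
P80 = (1/0.054047)² = 18.5023² = 342.34 µm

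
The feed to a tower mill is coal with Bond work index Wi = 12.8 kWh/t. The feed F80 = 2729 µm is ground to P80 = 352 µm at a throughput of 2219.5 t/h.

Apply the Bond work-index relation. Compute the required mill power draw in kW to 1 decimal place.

P = 9704.1 kW

W = 10·Wi·(P80^(-½) − F80^(-½))
W = 10·12.8·(1/√352 − 1/√2729) = 10·12.8·(0.034158) = 4.3722 kWh/t
P_mill = W·ṁ = 4.3722·2219.5 = 9704.1 kW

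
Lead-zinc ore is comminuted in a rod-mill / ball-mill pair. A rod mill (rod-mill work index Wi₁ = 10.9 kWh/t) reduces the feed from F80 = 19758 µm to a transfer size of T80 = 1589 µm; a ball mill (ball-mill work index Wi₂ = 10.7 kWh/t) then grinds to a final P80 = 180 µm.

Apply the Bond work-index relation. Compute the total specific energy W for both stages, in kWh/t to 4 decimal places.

W = 10 Wi / √P80 − 10 Wi / √F80
Stage 1 (19758→1589 µm, Wi₁=10.9): W₁ = 10·10.9·(0.025086 − 0.007114) = 1.9590 kWh/t
Stage 2 (1589→180 µm, Wi₂=10.7): W₂ = 10·10.7·(0.074536 − 0.025086) = 5.2911 kWh/t
W = W₁ + W₂ = 1.9590 + 5.2911 = 7.2500 kWh/t

W = 7.2500 kWh/t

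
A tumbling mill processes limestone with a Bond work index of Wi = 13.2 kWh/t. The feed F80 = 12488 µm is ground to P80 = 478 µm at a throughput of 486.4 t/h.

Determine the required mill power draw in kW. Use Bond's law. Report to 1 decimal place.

W_Bond = 10·Wi·(1/√P₈₀ − 1/√F₈₀)
W = 10·13.2·(1/√478 − 1/√12488) = 10·13.2·(0.036790) = 4.8563 kWh/t
Mill draw = 4.8563 × 486.4 = 2362.1 kW

P = 2362.1 kW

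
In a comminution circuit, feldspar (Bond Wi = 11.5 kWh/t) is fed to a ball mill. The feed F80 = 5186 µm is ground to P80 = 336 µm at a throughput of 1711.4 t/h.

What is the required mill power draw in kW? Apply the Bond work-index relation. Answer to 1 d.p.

P = 8004.0 kW

W = 10 Wi / √P80 − 10 Wi / √F80
W = 10·11.5·(1/√336 − 1/√5186) = 10·11.5·(0.040668) = 4.6769 kWh/t
P = W·T = 4.6769·1711.4 = 8004.0 kW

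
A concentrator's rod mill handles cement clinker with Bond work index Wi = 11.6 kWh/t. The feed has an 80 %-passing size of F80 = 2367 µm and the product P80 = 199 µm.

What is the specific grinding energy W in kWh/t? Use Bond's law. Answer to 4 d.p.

W_Bond = 10·Wi·(1/√P₈₀ − 1/√F₈₀)
1/√199 = 0.070888;  1/√2367 = 0.020554
W = 10·11.6·(0.070888 − 0.020554) = 5.8387 kWh/t

W = 5.8387 kWh/t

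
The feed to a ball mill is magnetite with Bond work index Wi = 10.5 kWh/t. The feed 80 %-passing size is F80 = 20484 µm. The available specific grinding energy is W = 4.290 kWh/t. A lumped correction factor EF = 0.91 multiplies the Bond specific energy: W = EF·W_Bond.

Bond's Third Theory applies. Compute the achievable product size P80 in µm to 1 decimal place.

W = 10 Wi (P80^-0.5 − F80^-0.5)
W_Bond = W / EF = 4.290 / 0.91 = 4.7143 kWh/t
⇒ 1/√P80 = W_Bond/(10·Wi) + 1/√F80
  = 4.7143/(10·10.5) + 1/√20484 = 0.044898 + 0.006987 = 0.051885
P80 = (1/0.051885)² = 19.2734² = 371.46 µm

P80 = 371.5 µm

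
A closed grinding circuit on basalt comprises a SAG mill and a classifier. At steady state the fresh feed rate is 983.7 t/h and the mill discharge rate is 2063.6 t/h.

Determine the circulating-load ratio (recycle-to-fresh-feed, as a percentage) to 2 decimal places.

Mill node: discharge = fresh + recycle.
R = M − F = 2063.6 − 983.7 = 1079.9 t/h
CL = 100·R/F = 100·1079.9/983.7 = 109.78 %

CL = 109.78 %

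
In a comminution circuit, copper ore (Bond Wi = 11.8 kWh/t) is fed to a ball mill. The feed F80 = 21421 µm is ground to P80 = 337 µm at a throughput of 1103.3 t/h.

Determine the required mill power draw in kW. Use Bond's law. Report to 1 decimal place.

P = 6202.3 kW

W = 10·Wi·(P80^(-½) − F80^(-½))
W = 10·11.8·(1/√337 − 1/√21421) = 10·11.8·(0.047641) = 5.6216 kWh/t
Mill draw = 5.6216 × 1103.3 = 6202.3 kW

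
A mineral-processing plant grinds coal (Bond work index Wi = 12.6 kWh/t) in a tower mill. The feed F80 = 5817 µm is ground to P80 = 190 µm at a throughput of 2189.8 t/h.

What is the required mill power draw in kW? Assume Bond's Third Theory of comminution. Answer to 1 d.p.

W = 10 Wi / √P80 − 10 Wi / √F80
W = 10·12.6·(1/√190 − 1/√5817) = 10·12.6·(0.059436) = 7.4890 kWh/t
P = W·T = 7.4890·2189.8 = 16399.3 kW

P = 16399.3 kW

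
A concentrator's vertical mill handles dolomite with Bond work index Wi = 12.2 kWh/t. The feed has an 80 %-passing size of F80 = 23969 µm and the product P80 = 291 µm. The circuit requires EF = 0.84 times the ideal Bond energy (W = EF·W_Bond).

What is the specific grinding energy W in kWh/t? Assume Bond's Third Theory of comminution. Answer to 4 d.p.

W_Bond = 10·Wi·(1/√P₈₀ − 1/√F₈₀)
1/√291 = 0.058621;  1/√23969 = 0.006459
W = 10·12.2·(0.058621 − 0.006459) = 6.3638 kWh/t
Apply correction: 6.3638 × 0.84 = 5.3456 kWh/t

W = 5.3456 kWh/t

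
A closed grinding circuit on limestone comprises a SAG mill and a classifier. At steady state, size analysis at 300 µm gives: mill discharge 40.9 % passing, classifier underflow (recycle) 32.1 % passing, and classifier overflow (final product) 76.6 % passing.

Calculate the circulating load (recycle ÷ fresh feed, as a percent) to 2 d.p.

Let r = R/F. Size balance at 300 µm:
(1+r)d = ru + o → r = (o−d)/(d−u)
r = (76.6 − 40.9)/(40.9 − 32.1) = 35.7/8.8 = 4.0568
CL = 100·r = 405.68 %

CL = 405.68 %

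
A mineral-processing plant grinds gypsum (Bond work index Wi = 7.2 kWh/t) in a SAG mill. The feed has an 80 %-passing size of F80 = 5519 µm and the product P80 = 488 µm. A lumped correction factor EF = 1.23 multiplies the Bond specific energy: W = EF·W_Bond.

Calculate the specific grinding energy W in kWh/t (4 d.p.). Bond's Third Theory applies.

W = 2.8168 kWh/t

Bond:  W = 10 Wi (1/√P − 1/√F)
1/√488 = 0.045268;  1/√5519 = 0.013461
W = 10·7.2·(0.045268 − 0.013461) = 2.2901 kWh/t
Corrected W = EF·W_Bond = 1.23·2.2901 = 2.8168 kWh/t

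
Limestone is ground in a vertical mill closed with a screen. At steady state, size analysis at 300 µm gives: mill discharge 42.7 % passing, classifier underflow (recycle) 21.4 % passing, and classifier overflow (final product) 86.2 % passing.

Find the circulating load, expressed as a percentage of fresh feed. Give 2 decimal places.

Balance %-passing 300 µm (r = R/F):
Fd + Rd = Ru + Fo ⇒ R/F = (o−d)/(d−u)
r = (86.2 − 42.7)/(42.7 − 21.4) = 43.5/21.3 = 2.0423
CL = 100·r = 204.23 %

CL = 204.23 %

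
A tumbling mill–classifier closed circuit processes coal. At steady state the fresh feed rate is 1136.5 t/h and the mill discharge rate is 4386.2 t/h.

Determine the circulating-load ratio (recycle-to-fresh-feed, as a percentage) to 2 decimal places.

CL = 285.94 %

Discharge = new feed + return, hence
R = M − F = 4386.2 − 1136.5 = 3249.7 t/h
CL = 100·R/F = 100·3249.7/1136.5 = 285.94 %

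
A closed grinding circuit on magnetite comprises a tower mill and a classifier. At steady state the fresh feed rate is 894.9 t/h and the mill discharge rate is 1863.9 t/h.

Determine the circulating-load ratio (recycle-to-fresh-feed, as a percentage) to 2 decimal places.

M = F + R at steady state, so:
R = M − F = 1863.9 − 894.9 = 969.0 t/h
CL = 100·R/F = 100·969.0/894.9 = 108.28 %

CL = 108.28 %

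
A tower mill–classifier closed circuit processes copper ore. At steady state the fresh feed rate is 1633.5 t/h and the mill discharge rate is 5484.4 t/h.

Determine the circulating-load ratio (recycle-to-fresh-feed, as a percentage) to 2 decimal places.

CL = 235.75 %

M = F + R at steady state, so:
R = M − F = 5484.4 − 1633.5 = 3850.9 t/h
CL = 100·R/F = 100·3850.9/1633.5 = 235.75 %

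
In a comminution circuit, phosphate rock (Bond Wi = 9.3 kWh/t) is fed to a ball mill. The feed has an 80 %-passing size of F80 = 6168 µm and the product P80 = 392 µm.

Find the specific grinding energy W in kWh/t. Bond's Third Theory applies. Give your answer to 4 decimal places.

W = 3.5130 kWh/t

W_Bond = 10·Wi·(1/√P₈₀ − 1/√F₈₀)
1/√392 = 0.050508;  1/√6168 = 0.012733
W = 10·9.3·(0.050508 − 0.012733) = 3.5130 kWh/t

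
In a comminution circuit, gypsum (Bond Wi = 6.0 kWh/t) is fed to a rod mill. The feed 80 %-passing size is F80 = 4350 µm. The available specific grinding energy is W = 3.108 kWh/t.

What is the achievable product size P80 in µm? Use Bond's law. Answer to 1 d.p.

W = 10 Wi (P80^-0.5 − F80^-0.5)
P80^-0.5 = F80^-0.5 + W/(10 Wi)
  = 3.1080/(10·6.0) + 1/√4350 = 0.051800 + 0.015162 = 0.066962
P80 = (1/0.066962)² = 14.9339² = 223.02 µm

P80 = 223.0 µm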